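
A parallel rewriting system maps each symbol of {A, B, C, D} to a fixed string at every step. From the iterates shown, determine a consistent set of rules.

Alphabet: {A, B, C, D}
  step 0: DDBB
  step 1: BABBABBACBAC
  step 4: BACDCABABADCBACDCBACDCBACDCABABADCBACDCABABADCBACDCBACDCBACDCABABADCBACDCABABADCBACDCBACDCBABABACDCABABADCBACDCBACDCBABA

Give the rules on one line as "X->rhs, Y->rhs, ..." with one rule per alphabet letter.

  step 0 ⇒ step 1: DDBB ⇒ BAB·BAB·BAC·BAC
    B ↦ BAC
    D ↦ BAB
    A ↦ DC  (constrained at step 1)
    C ↦ A  (constrained at step 1)

A->DC, B->BAC, C->A, D->BAB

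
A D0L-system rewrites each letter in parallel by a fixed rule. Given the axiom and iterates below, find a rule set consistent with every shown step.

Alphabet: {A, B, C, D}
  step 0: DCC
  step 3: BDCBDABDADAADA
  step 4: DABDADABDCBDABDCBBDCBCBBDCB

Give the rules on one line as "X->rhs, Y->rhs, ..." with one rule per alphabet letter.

  step 3 ⇒ step 4: BDCBDABDADAADA ⇒ DA·BD·A·DA·BD·CB·DA·BD·CB·BD·CB·CB·BD·CB
    A ↦ CB
    B ↦ DA
    C ↦ A
    D ↦ BD

A->CB, B->DA, C->A, D->BD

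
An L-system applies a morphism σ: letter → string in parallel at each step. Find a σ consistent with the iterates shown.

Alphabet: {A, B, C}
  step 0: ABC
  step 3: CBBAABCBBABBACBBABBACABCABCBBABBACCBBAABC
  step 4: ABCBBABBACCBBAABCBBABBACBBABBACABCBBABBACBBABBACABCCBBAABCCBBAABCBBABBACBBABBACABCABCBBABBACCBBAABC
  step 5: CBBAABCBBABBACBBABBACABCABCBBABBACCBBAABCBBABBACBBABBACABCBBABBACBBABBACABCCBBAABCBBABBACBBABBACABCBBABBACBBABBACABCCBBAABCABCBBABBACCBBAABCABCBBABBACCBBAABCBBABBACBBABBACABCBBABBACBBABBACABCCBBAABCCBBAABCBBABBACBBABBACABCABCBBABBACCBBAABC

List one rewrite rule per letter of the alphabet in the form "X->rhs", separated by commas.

A->C, B->BBA, C->ABC

  step 4 ⇒ step 5: ABCBBABBACCBBAABCBBABBACBBABBACABCBBABBACBBABBACABCCBBAABCCBBAABCBBABBACBBABBACABCABCBBABBACCBBAABC ⇒ C·BBA·ABC·BBA·BBA·C·BBA·BBA·C·ABC·ABC·BBA·BBA·C·C·BBA·ABC·BBA·BBA·C·BBA·BBA·C·ABC·BBA·BBA·C·BBA·BBA·C·ABC·C·BBA·ABC·BBA·BBA·C·BBA·BBA·C·ABC·BBA·BBA·C·BBA·BBA·C·ABC·C·BBA·ABC·ABC·BBA·BBA·C·C·BBA·ABC·ABC·BBA·BBA·C·C·BBA·ABC·BBA·BBA·C·BBA·BBA·C·ABC·BBA·BBA·C·BBA·BBA·C·ABC·C·BBA·ABC·C·BBA·ABC·BBA·BBA·C·BBA·BBA·C·ABC·ABC·BBA·BBA·C·C·BBA·ABC
    A ↦ C
    B ↦ BBA
    C ↦ ABC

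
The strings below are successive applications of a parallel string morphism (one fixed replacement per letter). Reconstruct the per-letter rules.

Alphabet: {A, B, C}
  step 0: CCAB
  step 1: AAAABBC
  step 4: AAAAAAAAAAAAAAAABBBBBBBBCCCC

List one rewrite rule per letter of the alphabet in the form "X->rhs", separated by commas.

A->BB, B->C, C->AA

  step 0 ⇒ step 1: CCAB ⇒ AA·AA·BB·C
    A ↦ BB
    B ↦ C
    C ↦ AA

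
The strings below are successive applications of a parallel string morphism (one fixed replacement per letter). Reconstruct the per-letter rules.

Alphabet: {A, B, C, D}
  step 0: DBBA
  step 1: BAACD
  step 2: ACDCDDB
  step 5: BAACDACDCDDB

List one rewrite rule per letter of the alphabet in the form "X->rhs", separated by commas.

A->CD, B->A, C->D, D->B

  step 1 ⇒ step 2: BAACD ⇒ A·CD·CD·D·B
    A ↦ CD
    B ↦ A
    C ↦ D
    D ↦ B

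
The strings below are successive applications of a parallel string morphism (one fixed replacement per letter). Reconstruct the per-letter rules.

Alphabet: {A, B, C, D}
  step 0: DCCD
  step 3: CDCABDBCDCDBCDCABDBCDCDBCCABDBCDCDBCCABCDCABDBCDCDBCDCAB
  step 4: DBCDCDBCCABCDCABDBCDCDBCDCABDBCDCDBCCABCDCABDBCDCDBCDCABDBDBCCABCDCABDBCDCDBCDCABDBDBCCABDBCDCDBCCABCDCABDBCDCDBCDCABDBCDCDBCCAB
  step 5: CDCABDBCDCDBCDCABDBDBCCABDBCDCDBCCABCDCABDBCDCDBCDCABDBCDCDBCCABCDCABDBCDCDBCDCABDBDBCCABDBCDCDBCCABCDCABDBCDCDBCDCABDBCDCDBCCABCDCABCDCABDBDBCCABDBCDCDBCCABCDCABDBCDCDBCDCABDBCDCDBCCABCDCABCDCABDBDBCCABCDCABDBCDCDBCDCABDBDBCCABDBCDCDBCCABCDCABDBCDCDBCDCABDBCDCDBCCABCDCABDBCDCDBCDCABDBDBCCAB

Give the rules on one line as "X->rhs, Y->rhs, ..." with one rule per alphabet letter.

  step 4 ⇒ step 5: DBCDCDBCCABCDCABDBCDCDBCDCABDBCDCDBCCABCDCABDBCDCDBCDCABDBDBCCABCDCABDBCDCDBCDCABDBDBCCABDBCDCDBCCABCDCABDBCDCDBCDCABDBCDCDBCCAB ⇒ CDC·AB·DB·CDC·DB·CDC·AB·DB·DB·CC·AB·DB·CDC·DB·CC·AB·CDC·AB·DB·CDC·DB·CDC·AB·DB·CDC·DB·CC·AB·CDC·AB·DB·CDC·DB·CDC·AB·DB·DB·CC·AB·DB·CDC·DB·CC·AB·CDC·AB·DB·CDC·DB·CDC·AB·DB·CDC·DB·CC·AB·CDC·AB·CDC·AB·DB·DB·CC·AB·DB·CDC·DB·CC·AB·CDC·AB·DB·CDC·DB·CDC·AB·DB·CDC·DB·CC·AB·CDC·AB·CDC·AB·DB·DB·CC·AB·CDC·AB·DB·CDC·DB·CDC·AB·DB·DB·CC·AB·DB·CDC·DB·CC·AB·CDC·AB·DB·CDC·DB·CDC·AB·DB·CDC·DB·CC·AB·CDC·AB·DB·CDC·DB·CDC·AB·DB·DB·CC·AB
    A ↦ CC
    B ↦ AB
    C ↦ DB
    D ↦ CDC

A->CC, B->AB, C->DB, D->CDC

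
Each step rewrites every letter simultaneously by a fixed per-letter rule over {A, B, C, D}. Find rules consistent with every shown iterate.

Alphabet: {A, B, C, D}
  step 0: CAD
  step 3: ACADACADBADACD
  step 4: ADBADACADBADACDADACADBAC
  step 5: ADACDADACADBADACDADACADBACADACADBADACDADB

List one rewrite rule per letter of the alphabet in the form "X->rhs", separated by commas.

  step 4 ⇒ step 5: ADBADACADBADACDADACADBAC ⇒ AD·AC·D·AD·AC·AD·B·AD·AC·D·AD·AC·AD·B·AC·AD·AC·AD·B·AD·AC·D·AD·B
    A ↦ AD
    B ↦ D
    C ↦ B
    D ↦ AC

A->AD, B->D, C->B, D->AC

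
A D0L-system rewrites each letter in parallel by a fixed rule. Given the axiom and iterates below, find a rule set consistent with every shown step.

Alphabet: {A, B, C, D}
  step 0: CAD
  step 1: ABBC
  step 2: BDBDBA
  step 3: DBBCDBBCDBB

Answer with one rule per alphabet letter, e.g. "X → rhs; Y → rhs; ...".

  step 2 ⇒ step 3: BDBDBA ⇒ DB·BC·DB·BC·DB·B
    A ↦ B
    B ↦ DB
    D ↦ BC
  step 0 ⇒ step 1: CAD ⇒ A·B·BC
    C ↦ A

A->B, B->DB, C->A, D->BC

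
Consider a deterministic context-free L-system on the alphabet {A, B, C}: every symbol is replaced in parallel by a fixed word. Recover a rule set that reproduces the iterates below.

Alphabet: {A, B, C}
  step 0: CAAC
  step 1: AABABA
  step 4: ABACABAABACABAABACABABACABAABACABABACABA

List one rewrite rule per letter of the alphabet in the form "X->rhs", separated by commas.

A->AB, B->AC, C->A

  step 0 ⇒ step 1: CAAC ⇒ A·AB·AB·A
    A ↦ AB
    C ↦ A
    B ↦ AC  (constrained at step 1)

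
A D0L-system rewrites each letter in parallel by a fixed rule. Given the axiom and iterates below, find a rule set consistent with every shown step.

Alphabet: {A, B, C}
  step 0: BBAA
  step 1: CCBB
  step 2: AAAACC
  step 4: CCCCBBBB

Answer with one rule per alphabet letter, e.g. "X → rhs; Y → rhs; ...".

A->B, B->C, C->AA

  step 1 ⇒ step 2: CCBB ⇒ AA·AA·C·C
    B ↦ C
    C ↦ AA
  step 0 ⇒ step 1: BBAA ⇒ C·C·B·B
    A ↦ B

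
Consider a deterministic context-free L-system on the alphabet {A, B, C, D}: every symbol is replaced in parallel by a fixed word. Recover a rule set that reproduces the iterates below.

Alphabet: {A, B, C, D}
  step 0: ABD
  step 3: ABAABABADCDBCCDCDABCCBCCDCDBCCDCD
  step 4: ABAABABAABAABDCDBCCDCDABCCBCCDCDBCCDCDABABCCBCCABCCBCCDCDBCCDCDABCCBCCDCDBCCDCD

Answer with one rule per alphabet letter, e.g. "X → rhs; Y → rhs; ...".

  step 3 ⇒ step 4: ABAABABADCDBCCDCDABCCBCCDCDBCCDCD ⇒ AB·A·AB·AB·A·AB·A·AB·DCD·BCC·DCD·A·BCC·BCC·DCD·BCC·DCD·AB·A·BCC·BCC·A·BCC·BCC·DCD·BCC·DCD·A·BCC·BCC·DCD·BCC·DCD
    A ↦ AB
    B ↦ A
    C ↦ BCC
    D ↦ DCD

A->AB, B->A, C->BCC, D->DCD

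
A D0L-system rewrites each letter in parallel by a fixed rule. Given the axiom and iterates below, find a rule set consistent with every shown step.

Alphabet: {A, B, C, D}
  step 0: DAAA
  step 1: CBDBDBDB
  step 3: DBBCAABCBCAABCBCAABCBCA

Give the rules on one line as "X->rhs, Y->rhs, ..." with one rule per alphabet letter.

  step 0 ⇒ step 1: DAAA ⇒ CB·DB·DB·DB
    A ↦ DB
    D ↦ CB
    B ↦ BC  (constrained at step 1)
    C ↦ A  (constrained at step 1)

A->DB, B->BC, C->A, D->CB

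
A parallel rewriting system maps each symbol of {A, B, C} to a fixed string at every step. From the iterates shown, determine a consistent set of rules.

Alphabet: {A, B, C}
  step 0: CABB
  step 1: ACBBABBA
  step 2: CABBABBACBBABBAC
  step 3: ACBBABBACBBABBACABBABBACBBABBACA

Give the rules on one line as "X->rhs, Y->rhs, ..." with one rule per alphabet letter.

  step 2 ⇒ step 3: CABBABBACBBABBAC ⇒ A·C·BBA·BBA·C·BBA·BBA·C·A·BBA·BBA·C·BBA·BBA·C·A
    A ↦ C
    B ↦ BBA
    C ↦ A

A->C, B->BBA, C->A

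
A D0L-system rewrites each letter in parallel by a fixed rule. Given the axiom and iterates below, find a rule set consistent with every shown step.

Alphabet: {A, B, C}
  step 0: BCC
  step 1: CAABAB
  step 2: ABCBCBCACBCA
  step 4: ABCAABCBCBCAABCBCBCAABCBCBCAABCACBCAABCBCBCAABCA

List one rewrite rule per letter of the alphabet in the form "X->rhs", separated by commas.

A->CB, B->CA, C->AB

  step 1 ⇒ step 2: CAABAB ⇒ AB·CB·CB·CA·CB·CA
    A ↦ CB
    B ↦ CA
    C ↦ AB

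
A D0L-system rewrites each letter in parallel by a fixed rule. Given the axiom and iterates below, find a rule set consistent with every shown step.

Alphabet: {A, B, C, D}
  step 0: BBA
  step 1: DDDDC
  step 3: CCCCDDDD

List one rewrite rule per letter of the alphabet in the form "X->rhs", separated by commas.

A->C, B->DD, C->BB, D->A

  step 0 ⇒ step 1: BBA ⇒ DD·DD·C
    A ↦ C
    B ↦ DD
    C ↦ BB  (constrained at step 1)
    D ↦ A  (constrained at step 1)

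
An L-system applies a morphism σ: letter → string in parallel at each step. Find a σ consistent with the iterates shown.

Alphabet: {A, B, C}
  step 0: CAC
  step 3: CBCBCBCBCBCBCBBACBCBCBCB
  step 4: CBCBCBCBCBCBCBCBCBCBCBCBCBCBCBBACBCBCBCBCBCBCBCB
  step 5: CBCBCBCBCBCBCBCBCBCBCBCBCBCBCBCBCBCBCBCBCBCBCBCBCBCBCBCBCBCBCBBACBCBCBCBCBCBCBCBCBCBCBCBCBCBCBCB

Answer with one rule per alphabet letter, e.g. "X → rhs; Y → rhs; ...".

A->BA, B->CB, C->CB

  step 4 ⇒ step 5: CBCBCBCBCBCBCBCBCBCBCBCBCBCBCBBACBCBCBCBCBCBCBCB ⇒ CB·CB·CB·CB·CB·CB·CB·CB·CB·CB·CB·CB·CB·CB·CB·CB·CB·CB·CB·CB·CB·CB·CB·CB·CB·CB·CB·CB·CB·CB·CB·BA·CB·CB·CB·CB·CB·CB·CB·CB·CB·CB·CB·CB·CB·CB·CB·CB
    A ↦ BA
    B ↦ CB
    C ↦ CB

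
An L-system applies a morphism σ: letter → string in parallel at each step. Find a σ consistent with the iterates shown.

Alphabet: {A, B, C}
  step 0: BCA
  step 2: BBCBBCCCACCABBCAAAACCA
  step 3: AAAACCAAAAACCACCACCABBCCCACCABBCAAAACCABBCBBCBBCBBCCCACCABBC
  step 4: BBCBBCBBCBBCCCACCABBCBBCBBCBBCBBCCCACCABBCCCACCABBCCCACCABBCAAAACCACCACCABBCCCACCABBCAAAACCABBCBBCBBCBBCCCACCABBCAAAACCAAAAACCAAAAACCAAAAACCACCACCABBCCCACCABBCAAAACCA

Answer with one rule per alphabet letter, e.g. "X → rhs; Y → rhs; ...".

  step 3 ⇒ step 4: AAAACCAAAAACCACCACCABBCCCACCABBCAAAACCABBCBBCBBCBBCCCACCABBC ⇒ BBC·BBC·BBC·BBC·CCA·CCA·BBC·BBC·BBC·BBC·BBC·CCA·CCA·BBC·CCA·CCA·BBC·CCA·CCA·BBC·AA·AA·CCA·CCA·CCA·BBC·CCA·CCA·BBC·AA·AA·CCA·BBC·BBC·BBC·BBC·CCA·CCA·BBC·AA·AA·CCA·AA·AA·CCA·AA·AA·CCA·AA·AA·CCA·CCA·CCA·BBC·CCA·CCA·BBC·AA·AA·CCA
    A ↦ BBC
    B ↦ AA
    C ↦ CCA

A->BBC, B->AA, C->CCA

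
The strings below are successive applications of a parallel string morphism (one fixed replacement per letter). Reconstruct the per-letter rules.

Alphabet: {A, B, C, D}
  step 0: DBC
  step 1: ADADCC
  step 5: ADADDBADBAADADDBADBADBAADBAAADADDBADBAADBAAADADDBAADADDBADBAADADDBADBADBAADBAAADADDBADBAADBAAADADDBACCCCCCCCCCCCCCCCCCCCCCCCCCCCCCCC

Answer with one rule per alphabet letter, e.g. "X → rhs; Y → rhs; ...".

  step 0 ⇒ step 1: DBC ⇒ A·DAD·CC
    B ↦ DAD
    C ↦ CC
    D ↦ A
    A ↦ DBA  (constrained at step 1)

A->DBA, B->DAD, C->CC, D->A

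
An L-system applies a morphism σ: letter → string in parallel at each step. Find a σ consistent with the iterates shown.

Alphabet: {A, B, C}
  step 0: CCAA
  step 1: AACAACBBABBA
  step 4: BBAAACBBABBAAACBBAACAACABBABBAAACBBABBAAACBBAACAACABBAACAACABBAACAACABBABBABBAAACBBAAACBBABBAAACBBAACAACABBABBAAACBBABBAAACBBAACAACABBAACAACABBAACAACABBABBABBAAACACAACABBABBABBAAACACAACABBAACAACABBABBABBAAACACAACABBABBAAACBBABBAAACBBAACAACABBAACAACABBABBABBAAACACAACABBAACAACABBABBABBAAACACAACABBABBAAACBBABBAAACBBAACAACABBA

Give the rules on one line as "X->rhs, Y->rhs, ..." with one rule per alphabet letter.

A->BBA, B->ACA, C->AAC

  step 0 ⇒ step 1: CCAA ⇒ AAC·AAC·BBA·BBA
    A ↦ BBA
    C ↦ AAC
    B ↦ ACA  (constrained at step 1)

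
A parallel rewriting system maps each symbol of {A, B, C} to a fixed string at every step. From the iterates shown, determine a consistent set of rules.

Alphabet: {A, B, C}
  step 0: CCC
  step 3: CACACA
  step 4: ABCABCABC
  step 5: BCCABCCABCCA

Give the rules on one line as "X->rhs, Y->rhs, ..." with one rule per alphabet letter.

A->BC, B->C, C->A

  step 4 ⇒ step 5: ABCABCABC ⇒ BC·C·A·BC·C·A·BC·C·A
    A ↦ BC
    B ↦ C
    C ↦ A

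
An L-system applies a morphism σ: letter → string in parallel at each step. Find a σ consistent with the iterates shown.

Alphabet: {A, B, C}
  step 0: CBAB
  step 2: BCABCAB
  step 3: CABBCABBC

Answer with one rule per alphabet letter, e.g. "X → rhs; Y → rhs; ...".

A->B, B->C, C->AB

  step 2 ⇒ step 3: BCABCAB ⇒ C·AB·B·C·AB·B·C
    A ↦ B
    B ↦ C
    C ↦ AB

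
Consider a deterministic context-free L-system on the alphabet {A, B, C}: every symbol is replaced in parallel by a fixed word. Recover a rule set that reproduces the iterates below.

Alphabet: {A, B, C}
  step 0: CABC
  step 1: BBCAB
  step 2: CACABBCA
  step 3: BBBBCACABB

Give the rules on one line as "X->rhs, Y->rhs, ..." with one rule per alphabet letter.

A->B, B->CA, C->B

  step 2 ⇒ step 3: CACABBCA ⇒ B·B·B·B·CA·CA·B·B
    A ↦ B
    B ↦ CA
    C ↦ B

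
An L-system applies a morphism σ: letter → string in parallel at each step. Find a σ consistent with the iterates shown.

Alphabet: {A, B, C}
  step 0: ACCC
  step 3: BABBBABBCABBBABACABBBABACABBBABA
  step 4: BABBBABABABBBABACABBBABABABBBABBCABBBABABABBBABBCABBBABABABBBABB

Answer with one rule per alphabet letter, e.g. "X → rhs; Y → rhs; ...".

A->BB, B->BA, C->CA

  step 3 ⇒ step 4: BABBBABBCABBBABACABBBABACABBBABA ⇒ BA·BB·BA·BA·BA·BB·BA·BA·CA·BB·BA·BA·BA·BB·BA·BB·CA·BB·BA·BA·BA·BB·BA·BB·CA·BB·BA·BA·BA·BB·BA·BB
    A ↦ BB
    B ↦ BA
    C ↦ CA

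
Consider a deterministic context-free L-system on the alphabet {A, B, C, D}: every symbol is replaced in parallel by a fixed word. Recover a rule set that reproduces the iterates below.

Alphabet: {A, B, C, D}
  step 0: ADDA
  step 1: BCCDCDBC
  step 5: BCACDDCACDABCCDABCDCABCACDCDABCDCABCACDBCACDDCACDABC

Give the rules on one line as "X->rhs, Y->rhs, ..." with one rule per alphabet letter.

A->BC, B->DC, C->A, D->CD

  step 0 ⇒ step 1: ADDA ⇒ BC·CD·CD·BC
    A ↦ BC
    D ↦ CD
    B ↦ DC  (constrained at step 1)
    C ↦ A  (constrained at step 1)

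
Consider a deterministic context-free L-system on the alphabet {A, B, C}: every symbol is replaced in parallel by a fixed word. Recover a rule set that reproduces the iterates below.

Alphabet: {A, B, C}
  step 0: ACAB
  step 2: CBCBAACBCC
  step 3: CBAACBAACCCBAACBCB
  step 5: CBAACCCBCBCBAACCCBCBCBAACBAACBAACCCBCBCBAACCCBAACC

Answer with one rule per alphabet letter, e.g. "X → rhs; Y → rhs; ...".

  step 2 ⇒ step 3: CBCBAACBCC ⇒ CB·AA·CB·AA·C·C·CB·AA·CB·CB
    A ↦ C
    B ↦ AA
    C ↦ CB

A->C, B->AA, C->CB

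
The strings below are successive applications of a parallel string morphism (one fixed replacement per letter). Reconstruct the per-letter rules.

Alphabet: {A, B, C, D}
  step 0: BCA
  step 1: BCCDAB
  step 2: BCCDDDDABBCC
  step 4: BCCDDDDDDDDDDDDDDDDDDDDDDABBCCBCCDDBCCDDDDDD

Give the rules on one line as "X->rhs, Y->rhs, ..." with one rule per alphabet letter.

A->AB, B->BCC, C->D, D->DD

  step 1 ⇒ step 2: BCCDAB ⇒ BCC·D·D·DD·AB·BCC
    A ↦ AB
    B ↦ BCC
    C ↦ D
    D ↦ DD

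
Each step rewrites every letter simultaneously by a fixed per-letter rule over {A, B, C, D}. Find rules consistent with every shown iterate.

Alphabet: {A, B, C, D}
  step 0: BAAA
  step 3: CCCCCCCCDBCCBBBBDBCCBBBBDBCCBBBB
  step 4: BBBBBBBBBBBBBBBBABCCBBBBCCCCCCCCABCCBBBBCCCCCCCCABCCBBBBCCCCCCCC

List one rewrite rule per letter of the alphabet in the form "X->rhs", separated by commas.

A->DB, B->CC, C->BB, D->AB

  step 3 ⇒ step 4: CCCCCCCCDBCCBBBBDBCCBBBBDBCCBBBB ⇒ BB·BB·BB·BB·BB·BB·BB·BB·AB·CC·BB·BB·CC·CC·CC·CC·AB·CC·BB·BB·CC·CC·CC·CC·AB·CC·BB·BB·CC·CC·CC·CC
    B ↦ CC
    C ↦ BB
    D ↦ AB
    A ↦ DB  (constrained at step 0)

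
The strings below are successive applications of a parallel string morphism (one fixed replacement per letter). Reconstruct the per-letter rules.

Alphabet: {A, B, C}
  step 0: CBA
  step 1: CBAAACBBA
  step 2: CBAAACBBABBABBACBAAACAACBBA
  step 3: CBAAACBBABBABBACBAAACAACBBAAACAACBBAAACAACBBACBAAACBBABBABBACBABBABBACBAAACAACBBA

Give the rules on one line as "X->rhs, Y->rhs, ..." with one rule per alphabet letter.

  step 2 ⇒ step 3: CBAAACBBABBABBACBAAACAACBBA ⇒ CBA·AAC·BBA·BBA·BBA·CBA·AAC·AAC·BBA·AAC·AAC·BBA·AAC·AAC·BBA·CBA·AAC·BBA·BBA·BBA·CBA·BBA·BBA·CBA·AAC·AAC·BBA
    A ↦ BBA
    B ↦ AAC
    C ↦ CBA

A->BBA, B->AAC, C->CBA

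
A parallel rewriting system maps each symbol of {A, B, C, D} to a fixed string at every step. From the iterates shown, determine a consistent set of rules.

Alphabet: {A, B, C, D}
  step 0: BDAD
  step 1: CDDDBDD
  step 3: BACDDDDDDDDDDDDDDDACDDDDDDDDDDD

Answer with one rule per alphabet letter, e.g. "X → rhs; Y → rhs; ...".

  step 0 ⇒ step 1: BDAD ⇒ CD·DD·B·DD
    A ↦ B
    B ↦ CD
    D ↦ DD
    C ↦ ACD  (constrained at step 1)

A->B, B->CD, C->ACD, D->DD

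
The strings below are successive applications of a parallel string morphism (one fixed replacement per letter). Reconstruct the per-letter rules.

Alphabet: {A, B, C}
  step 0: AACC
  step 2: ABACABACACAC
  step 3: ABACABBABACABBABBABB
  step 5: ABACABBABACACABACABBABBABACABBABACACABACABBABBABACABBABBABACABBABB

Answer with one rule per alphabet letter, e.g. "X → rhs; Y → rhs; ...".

  step 2 ⇒ step 3: ABACABACACAC ⇒ AB·AC·AB·B·AB·AC·AB·B·AB·B·AB·B
    A ↦ AB
    B ↦ AC
    C ↦ B

A->AB, B->AC, C->B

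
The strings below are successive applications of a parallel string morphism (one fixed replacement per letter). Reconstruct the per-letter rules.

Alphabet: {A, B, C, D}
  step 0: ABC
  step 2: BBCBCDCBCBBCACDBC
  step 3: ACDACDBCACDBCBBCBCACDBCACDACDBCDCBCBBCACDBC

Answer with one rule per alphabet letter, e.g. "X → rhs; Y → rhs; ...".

  step 2 ⇒ step 3: BBCBCDCBCBBCACDBC ⇒ ACD·ACD·BC·ACD·BC·BBC·BC·ACD·BC·ACD·ACD·BC·DC·BC·BBC·ACD·BC
    A ↦ DC
    B ↦ ACD
    C ↦ BC
    D ↦ BBC

A->DC, B->ACD, C->BC, D->BBC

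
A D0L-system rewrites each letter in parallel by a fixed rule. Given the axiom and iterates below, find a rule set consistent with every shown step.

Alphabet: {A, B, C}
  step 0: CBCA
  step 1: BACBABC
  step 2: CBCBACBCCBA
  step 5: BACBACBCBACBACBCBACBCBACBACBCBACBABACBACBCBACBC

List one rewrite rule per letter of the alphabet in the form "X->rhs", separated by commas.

  step 1 ⇒ step 2: BACBABC ⇒ C·BC·BA·C·BC·C·BA
    A ↦ BC
    B ↦ C
    C ↦ BA

A->BC, B->C, C->BA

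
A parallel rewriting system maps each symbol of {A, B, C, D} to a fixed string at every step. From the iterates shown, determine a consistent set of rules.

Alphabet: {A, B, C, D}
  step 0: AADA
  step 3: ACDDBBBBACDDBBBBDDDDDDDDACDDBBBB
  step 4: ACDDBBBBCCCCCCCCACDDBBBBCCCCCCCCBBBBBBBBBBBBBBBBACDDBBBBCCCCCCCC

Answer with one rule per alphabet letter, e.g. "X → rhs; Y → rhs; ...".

  step 3 ⇒ step 4: ACDDBBBBACDDBBBBDDDDDDDDACDDBBBB ⇒ AC·DD·BB·BB·CC·CC·CC·CC·AC·DD·BB·BB·CC·CC·CC·CC·BB·BB·BB·BB·BB·BB·BB·BB·AC·DD·BB·BB·CC·CC·CC·CC
    A ↦ AC
    B ↦ CC
    C ↦ DD
    D ↦ BB

A->AC, B->CC, C->DD, D->BB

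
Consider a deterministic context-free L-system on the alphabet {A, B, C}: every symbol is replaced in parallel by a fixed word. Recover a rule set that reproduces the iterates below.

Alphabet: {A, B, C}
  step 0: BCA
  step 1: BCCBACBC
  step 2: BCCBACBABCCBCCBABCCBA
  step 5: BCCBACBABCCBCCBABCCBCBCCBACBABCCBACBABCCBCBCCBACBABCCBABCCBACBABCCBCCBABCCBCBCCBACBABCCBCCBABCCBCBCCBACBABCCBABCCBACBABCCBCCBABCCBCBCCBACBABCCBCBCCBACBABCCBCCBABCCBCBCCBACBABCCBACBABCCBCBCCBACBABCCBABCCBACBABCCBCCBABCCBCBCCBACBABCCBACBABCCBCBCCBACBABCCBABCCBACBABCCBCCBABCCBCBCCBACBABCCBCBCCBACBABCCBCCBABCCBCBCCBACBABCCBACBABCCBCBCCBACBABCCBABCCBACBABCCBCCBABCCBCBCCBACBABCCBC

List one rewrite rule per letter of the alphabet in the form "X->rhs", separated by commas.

  step 1 ⇒ step 2: BCCBACBC ⇒ BC·CBA·CBA·BC·CBC·CBA·BC·CBA
    A ↦ CBC
    B ↦ BC
    C ↦ CBA

A->CBC, B->BC, C->CBA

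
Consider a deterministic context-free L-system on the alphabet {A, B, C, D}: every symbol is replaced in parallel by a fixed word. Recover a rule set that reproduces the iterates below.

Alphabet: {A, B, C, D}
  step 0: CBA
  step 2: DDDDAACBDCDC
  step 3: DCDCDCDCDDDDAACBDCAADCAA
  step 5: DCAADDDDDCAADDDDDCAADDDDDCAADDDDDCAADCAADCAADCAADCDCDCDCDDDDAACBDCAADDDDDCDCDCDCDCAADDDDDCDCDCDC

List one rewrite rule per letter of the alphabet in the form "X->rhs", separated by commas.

A->DD, B->CB, C->AA, D->DC

  step 2 ⇒ step 3: DDDDAACBDCDC ⇒ DC·DC·DC·DC·DD·DD·AA·CB·DC·AA·DC·AA
    A ↦ DD
    B ↦ CB
    C ↦ AA
    D ↦ DC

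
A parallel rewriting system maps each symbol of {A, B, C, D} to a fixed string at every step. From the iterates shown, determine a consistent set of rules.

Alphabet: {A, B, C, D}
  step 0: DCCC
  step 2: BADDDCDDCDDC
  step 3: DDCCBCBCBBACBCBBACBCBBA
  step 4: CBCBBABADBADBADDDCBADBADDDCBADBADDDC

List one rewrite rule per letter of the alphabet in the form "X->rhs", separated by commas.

A->DC, B->D, C->BA, D->CB

  step 3 ⇒ step 4: DDCCBCBCBBACBCBBACBCBBA ⇒ CB·CB·BA·BA·D·BA·D·BA·D·D·DC·BA·D·BA·D·D·DC·BA·D·BA·D·D·DC
    A ↦ DC
    B ↦ D
    C ↦ BA
    D ↦ CB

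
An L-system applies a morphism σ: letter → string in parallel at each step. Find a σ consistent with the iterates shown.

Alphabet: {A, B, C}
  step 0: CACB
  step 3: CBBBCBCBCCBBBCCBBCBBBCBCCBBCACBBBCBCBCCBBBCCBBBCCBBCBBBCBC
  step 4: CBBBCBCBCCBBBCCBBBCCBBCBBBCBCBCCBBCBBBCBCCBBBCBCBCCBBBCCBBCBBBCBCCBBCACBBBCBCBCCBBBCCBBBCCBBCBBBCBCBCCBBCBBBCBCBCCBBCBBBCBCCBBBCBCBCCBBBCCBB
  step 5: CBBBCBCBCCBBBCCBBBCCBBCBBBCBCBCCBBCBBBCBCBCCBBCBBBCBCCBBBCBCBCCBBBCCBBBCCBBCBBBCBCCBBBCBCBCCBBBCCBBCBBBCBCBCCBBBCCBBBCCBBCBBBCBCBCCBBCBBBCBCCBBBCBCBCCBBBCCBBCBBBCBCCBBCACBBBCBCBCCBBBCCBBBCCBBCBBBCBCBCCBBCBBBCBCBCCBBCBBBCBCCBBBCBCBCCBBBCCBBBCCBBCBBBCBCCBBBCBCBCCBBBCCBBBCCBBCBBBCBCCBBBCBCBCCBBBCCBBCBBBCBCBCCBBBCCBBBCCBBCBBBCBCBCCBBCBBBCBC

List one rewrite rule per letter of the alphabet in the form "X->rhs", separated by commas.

  step 4 ⇒ step 5: CBBBCBCBCCBBBCCBBBCCBBCBBBCBCBCCBBCBBBCBCCBBBCBCBCCBBBCCBBCBBBCBCCBBCACBBBCBCBCCBBBCCBBBCCBBCBBBCBCBCCBBCBBBCBCBCCBBCBBBCBCCBBBCBCBCCBBBCCBB ⇒ CBB·BC·BC·BC·CBB·BC·CBB·BC·CBB·CBB·BC·BC·BC·CBB·CBB·BC·BC·BC·CBB·CBB·BC·BC·CBB·BC·BC·BC·CBB·BC·CBB·BC·CBB·CBB·BC·BC·CBB·BC·BC·BC·CBB·BC·CBB·CBB·BC·BC·BC·CBB·BC·CBB·BC·CBB·CBB·BC·BC·BC·CBB·CBB·BC·BC·CBB·BC·BC·BC·CBB·BC·CBB·CBB·BC·BC·CBB·CA·CBB·BC·BC·BC·CBB·BC·CBB·BC·CBB·CBB·BC·BC·BC·CBB·CBB·BC·BC·BC·CBB·CBB·BC·BC·CBB·BC·BC·BC·CBB·BC·CBB·BC·CBB·CBB·BC·BC·CBB·BC·BC·BC·CBB·BC·CBB·BC·CBB·CBB·BC·BC·CBB·BC·BC·BC·CBB·BC·CBB·CBB·BC·BC·BC·CBB·BC·CBB·BC·CBB·CBB·BC·BC·BC·CBB·CBB·BC·BC
    A ↦ CA
    B ↦ BC
    C ↦ CBB

A->CA, B->BC, C->CBB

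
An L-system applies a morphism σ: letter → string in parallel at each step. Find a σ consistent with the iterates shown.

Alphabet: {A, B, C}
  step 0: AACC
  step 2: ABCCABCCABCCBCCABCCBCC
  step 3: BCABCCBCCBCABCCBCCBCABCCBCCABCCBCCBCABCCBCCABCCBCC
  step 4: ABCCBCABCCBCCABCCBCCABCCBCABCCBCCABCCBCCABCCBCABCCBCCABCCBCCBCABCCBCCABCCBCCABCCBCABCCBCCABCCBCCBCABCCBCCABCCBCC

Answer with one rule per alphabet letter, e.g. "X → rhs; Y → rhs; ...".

  step 3 ⇒ step 4: BCABCCBCCBCABCCBCCBCABCCBCCABCCBCCBCABCCBCCABCCBCC ⇒ A·BCC·BC·A·BCC·BCC·A·BCC·BCC·A·BCC·BC·A·BCC·BCC·A·BCC·BCC·A·BCC·BC·A·BCC·BCC·A·BCC·BCC·BC·A·BCC·BCC·A·BCC·BCC·A·BCC·BC·A·BCC·BCC·A·BCC·BCC·BC·A·BCC·BCC·A·BCC·BCC
    A ↦ BC
    B ↦ A
    C ↦ BCC

A->BC, B->A, C->BCC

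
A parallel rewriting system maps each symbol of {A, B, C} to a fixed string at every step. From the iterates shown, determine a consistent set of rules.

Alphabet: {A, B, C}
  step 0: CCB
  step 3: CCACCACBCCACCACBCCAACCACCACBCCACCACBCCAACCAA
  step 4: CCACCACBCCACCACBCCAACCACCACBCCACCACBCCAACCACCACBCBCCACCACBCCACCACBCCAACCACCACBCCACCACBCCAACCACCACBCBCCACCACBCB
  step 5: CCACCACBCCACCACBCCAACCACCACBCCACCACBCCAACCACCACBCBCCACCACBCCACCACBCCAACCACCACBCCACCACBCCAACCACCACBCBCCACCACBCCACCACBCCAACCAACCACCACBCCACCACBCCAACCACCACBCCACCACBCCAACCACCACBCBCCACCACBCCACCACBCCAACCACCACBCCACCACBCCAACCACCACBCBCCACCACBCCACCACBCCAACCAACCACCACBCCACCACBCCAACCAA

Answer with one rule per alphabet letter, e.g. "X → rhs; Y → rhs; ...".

A->CB, B->A, C->CCA

  step 4 ⇒ step 5: CCACCACBCCACCACBCCAACCACCACBCCACCACBCCAACCACCACBCBCCACCACBCCACCACBCCAACCACCACBCCACCACBCCAACCACCACBCBCCACCACBCB ⇒ CCA·CCA·CB·CCA·CCA·CB·CCA·A·CCA·CCA·CB·CCA·CCA·CB·CCA·A·CCA·CCA·CB·CB·CCA·CCA·CB·CCA·CCA·CB·CCA·A·CCA·CCA·CB·CCA·CCA·CB·CCA·A·CCA·CCA·CB·CB·CCA·CCA·CB·CCA·CCA·CB·CCA·A·CCA·A·CCA·CCA·CB·CCA·CCA·CB·CCA·A·CCA·CCA·CB·CCA·CCA·CB·CCA·A·CCA·CCA·CB·CB·CCA·CCA·CB·CCA·CCA·CB·CCA·A·CCA·CCA·CB·CCA·CCA·CB·CCA·A·CCA·CCA·CB·CB·CCA·CCA·CB·CCA·CCA·CB·CCA·A·CCA·A·CCA·CCA·CB·CCA·CCA·CB·CCA·A·CCA·A
    A ↦ CB
    B ↦ A
    C ↦ CCA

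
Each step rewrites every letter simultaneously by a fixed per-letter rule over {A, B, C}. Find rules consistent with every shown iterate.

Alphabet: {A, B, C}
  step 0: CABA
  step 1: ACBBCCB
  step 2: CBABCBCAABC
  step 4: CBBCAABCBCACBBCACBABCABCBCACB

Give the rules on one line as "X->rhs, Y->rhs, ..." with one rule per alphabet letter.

A->CB, B->BC, C->A

  step 1 ⇒ step 2: ACBBCCB ⇒ CB·A·BC·BC·A·A·BC
    A ↦ CB
    B ↦ BC
    C ↦ A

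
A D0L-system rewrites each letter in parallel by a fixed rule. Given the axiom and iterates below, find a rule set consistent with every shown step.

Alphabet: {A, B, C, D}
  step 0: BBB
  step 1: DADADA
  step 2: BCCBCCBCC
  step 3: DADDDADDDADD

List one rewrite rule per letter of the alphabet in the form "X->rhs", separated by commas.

  step 2 ⇒ step 3: BCCBCCBCC ⇒ DA·D·D·DA·D·D·DA·D·D
    B ↦ DA
    C ↦ D
  step 1 ⇒ step 2: DADADA ⇒ B·CC·B·CC·B·CC
    A ↦ CC
  step 1 ⇒ step 2: DADADA ⇒ B·CC·B·CC·B·CC
    D ↦ B

A->CC, B->DA, C->D, D->B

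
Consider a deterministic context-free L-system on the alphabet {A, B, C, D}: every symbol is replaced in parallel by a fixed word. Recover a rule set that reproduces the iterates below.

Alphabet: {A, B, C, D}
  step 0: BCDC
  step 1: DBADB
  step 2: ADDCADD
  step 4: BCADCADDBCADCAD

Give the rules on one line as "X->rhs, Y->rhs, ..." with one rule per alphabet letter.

A->C, B->D, C->B, D->AD

  step 1 ⇒ step 2: DBADB ⇒ AD·D·C·AD·D
    A ↦ C
    B ↦ D
    D ↦ AD
  step 0 ⇒ step 1: BCDC ⇒ D·B·AD·B
    C ↦ B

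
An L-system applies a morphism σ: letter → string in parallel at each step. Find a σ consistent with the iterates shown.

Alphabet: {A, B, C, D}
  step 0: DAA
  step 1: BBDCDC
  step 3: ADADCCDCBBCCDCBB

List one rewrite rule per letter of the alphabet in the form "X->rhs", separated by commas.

  step 0 ⇒ step 1: DAA ⇒ BB·DC·DC
    A ↦ DC
    D ↦ BB
    B ↦ C  (constrained at step 1)
    C ↦ AD  (constrained at step 1)

A->DC, B->C, C->AD, D->BB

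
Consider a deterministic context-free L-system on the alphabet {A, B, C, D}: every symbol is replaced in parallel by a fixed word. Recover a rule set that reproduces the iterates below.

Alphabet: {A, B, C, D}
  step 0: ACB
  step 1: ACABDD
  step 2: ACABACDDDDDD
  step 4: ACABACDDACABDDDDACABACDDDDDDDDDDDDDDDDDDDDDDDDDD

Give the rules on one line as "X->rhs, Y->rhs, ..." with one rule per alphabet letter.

  step 1 ⇒ step 2: ACABDD ⇒ AC·AB·AC·DD·DD·DD
    A ↦ AC
    B ↦ DD
    C ↦ AB
    D ↦ DD

A->AC, B->DD, C->AB, D->DD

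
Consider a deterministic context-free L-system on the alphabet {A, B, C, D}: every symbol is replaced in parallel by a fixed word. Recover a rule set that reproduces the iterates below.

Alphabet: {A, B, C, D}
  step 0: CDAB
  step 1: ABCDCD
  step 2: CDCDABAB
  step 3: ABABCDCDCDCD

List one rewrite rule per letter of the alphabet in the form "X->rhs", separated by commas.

  step 2 ⇒ step 3: CDCDABAB ⇒ A·B·A·B·C·DCD·C·DCD
    A ↦ C
    B ↦ DCD
    C ↦ A
    D ↦ B

A->C, B->DCD, C->A, D->B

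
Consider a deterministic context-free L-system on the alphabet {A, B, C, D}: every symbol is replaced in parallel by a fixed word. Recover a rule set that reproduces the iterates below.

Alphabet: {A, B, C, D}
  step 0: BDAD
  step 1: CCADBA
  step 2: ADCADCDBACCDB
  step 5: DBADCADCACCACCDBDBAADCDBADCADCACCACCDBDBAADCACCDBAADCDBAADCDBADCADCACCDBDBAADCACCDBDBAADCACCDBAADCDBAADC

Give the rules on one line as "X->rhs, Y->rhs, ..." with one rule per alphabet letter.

A->DB, B->CC, C->ADC, D->A

  step 1 ⇒ step 2: CCADBA ⇒ ADC·ADC·DB·A·CC·DB
    A ↦ DB
    B ↦ CC
    C ↦ ADC
    D ↦ A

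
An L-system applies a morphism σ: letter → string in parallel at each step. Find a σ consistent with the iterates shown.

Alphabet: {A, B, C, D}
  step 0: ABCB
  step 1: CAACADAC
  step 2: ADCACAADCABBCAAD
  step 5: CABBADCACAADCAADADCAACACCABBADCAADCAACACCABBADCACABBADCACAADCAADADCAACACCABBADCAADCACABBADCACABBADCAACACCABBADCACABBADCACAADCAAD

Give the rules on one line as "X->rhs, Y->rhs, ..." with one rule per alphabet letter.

  step 1 ⇒ step 2: CAACADAC ⇒ AD·CA·CA·AD·CA·BB·CA·AD
    A ↦ CA
    C ↦ AD
    D ↦ BB
  step 0 ⇒ step 1: ABCB ⇒ CA·AC·AD·AC
    B ↦ AC

A->CA, B->AC, C->AD, D->BB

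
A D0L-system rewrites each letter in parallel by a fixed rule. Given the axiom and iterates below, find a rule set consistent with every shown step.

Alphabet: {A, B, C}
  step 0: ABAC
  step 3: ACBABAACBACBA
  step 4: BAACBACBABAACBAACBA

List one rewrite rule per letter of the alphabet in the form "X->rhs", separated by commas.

A->BA, B->C, C->A

  step 3 ⇒ step 4: ACBABAACBACBA ⇒ BA·A·C·BA·C·BA·BA·A·C·BA·A·C·BA
    A ↦ BA
    B ↦ C
    C ↦ A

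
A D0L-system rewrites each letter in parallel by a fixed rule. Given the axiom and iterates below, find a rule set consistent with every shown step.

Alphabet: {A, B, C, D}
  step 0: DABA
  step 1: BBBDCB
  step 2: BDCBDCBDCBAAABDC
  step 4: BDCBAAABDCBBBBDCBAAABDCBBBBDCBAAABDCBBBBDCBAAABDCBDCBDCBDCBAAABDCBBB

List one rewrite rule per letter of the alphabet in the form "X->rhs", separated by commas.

A->B, B->BDC, C->AAA, D->B

  step 1 ⇒ step 2: BBBDCB ⇒ BDC·BDC·BDC·B·AAA·BDC
    B ↦ BDC
    C ↦ AAA
    D ↦ B
  step 0 ⇒ step 1: DABA ⇒ B·B·BDC·B
    A ↦ B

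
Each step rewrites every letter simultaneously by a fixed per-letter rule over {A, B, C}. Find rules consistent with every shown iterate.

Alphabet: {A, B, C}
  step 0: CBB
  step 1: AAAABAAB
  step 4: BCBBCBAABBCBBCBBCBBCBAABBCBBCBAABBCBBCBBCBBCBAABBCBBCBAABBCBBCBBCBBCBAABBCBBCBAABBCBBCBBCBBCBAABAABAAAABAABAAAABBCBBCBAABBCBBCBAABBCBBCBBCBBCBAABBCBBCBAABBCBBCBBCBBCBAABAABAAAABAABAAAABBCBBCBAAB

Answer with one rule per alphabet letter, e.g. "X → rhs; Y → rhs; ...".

  step 0 ⇒ step 1: CBB ⇒ AA·AAB·AAB
    B ↦ AAB
    C ↦ AA
    A ↦ BCB  (constrained at step 1)

A->BCB, B->AAB, C->AA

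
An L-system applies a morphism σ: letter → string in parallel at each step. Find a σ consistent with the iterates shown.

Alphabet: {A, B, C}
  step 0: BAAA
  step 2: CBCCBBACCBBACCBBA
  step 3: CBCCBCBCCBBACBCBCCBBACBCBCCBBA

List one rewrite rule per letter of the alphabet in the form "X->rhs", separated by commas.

  step 2 ⇒ step 3: CBCCBBACCBBACCBBA ⇒ CB·C·CB·CB·C·C·BBA·CB·CB·C·C·BBA·CB·CB·C·C·BBA
    A ↦ BBA
    B ↦ C
    C ↦ CB

A->BBA, B->C, C->CB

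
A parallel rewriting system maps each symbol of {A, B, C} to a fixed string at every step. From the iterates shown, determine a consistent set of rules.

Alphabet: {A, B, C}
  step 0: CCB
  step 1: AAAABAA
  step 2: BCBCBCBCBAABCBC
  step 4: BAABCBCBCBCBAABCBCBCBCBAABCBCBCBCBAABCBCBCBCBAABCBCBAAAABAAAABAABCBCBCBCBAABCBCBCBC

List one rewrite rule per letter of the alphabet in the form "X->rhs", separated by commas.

A->BC, B->BAA, C->AA

  step 1 ⇒ step 2: AAAABAA ⇒ BC·BC·BC·BC·BAA·BC·BC
    A ↦ BC
    B ↦ BAA
  step 0 ⇒ step 1: CCB ⇒ AA·AA·BAA
    C ↦ AA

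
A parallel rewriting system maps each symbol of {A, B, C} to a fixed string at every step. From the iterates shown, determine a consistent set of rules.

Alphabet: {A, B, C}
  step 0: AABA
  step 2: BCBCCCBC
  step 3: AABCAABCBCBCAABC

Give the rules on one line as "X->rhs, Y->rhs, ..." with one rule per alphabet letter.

  step 2 ⇒ step 3: BCBCCCBC ⇒ AA·BC·AA·BC·BC·BC·AA·BC
    B ↦ AA
    C ↦ BC
    A ↦ C  (constrained at step 0)

A->C, B->AA, C->BC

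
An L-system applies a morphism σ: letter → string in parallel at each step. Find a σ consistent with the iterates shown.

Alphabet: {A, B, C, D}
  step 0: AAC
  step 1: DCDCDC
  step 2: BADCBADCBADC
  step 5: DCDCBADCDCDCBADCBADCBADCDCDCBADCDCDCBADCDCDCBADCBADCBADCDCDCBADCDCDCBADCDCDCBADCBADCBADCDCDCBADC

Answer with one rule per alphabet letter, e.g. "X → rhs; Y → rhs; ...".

  step 1 ⇒ step 2: DCDCDC ⇒ BA·DC·BA·DC·BA·DC
    C ↦ DC
    D ↦ BA
  step 0 ⇒ step 1: AAC ⇒ DC·DC·DC
    A ↦ DC
    B ↦ DC  (constrained at step 2)

A->DC, B->DC, C->DC, D->BA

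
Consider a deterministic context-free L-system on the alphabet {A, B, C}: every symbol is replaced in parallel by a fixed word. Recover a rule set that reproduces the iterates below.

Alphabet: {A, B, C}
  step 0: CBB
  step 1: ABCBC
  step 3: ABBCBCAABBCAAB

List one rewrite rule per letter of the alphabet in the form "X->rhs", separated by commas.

  step 0 ⇒ step 1: CBB ⇒ A·BC·BC
    B ↦ BC
    C ↦ A
    A ↦ AB  (constrained at step 1)

A->AB, B->BC, C->A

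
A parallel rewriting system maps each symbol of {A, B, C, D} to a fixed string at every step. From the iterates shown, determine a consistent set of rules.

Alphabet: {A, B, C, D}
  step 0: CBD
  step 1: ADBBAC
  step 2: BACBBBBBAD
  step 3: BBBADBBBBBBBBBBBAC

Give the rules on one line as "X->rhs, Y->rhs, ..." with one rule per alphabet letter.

A->B, B->BB, C->AD, D->AC

  step 2 ⇒ step 3: BACBBBBBAD ⇒ BB·B·AD·BB·BB·BB·BB·BB·B·AC
    A ↦ B
    B ↦ BB
    C ↦ AD
    D ↦ AC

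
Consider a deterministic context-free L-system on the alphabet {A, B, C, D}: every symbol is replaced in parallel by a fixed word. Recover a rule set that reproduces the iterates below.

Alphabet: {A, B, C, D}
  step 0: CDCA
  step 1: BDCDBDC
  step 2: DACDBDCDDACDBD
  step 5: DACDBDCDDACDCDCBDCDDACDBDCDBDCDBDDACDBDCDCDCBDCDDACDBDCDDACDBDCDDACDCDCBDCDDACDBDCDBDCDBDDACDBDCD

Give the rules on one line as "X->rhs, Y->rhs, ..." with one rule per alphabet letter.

A->C, B->DA, C->BD, D->CD

  step 1 ⇒ step 2: BDCDBDC ⇒ DA·CD·BD·CD·DA·CD·BD
    B ↦ DA
    C ↦ BD
    D ↦ CD
  step 0 ⇒ step 1: CDCA ⇒ BD·CD·BD·C
    A ↦ C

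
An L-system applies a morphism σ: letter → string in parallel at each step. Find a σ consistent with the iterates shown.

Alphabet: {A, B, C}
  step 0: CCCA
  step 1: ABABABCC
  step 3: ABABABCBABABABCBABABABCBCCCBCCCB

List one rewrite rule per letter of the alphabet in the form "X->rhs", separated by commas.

  step 0 ⇒ step 1: CCCA ⇒ AB·AB·AB·CC
    A ↦ CC
    C ↦ AB
    B ↦ CB  (constrained at step 1)

A->CC, B->CB, C->AB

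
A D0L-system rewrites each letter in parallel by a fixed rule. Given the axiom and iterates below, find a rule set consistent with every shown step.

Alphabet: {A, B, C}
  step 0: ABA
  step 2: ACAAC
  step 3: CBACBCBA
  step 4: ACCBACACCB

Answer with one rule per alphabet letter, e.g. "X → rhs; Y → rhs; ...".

A->CB, B->C, C->A

  step 3 ⇒ step 4: CBACBCBA ⇒ A·C·CB·A·C·A·C·CB
    A ↦ CB
    B ↦ C
    C ↦ A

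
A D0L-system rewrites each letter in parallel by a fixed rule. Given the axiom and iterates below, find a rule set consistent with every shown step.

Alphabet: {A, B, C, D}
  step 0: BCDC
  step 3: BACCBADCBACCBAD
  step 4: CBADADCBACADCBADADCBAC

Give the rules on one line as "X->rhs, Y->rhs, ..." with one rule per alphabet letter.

  step 3 ⇒ step 4: BACCBADCBACCBAD ⇒ C·B·AD·AD·C·B·AC·AD·C·B·AD·AD·C·B·AC
    A ↦ B
    B ↦ C
    C ↦ AD
    D ↦ AC

A->B, B->C, C->AD, D->AC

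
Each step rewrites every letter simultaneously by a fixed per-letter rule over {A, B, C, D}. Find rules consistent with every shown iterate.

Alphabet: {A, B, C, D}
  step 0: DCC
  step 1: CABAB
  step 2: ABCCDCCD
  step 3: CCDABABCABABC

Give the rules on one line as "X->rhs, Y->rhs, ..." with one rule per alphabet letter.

  step 2 ⇒ step 3: ABCCDCCD ⇒ C·CD·AB·AB·C·AB·AB·C
    A ↦ C
    B ↦ CD
    C ↦ AB
    D ↦ C

A->C, B->CD, C->AB, D->C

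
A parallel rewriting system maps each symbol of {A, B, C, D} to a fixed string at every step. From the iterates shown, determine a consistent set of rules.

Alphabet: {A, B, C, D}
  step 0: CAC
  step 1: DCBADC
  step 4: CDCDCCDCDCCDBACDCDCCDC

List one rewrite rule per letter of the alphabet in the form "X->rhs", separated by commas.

A->BA, B->D, C->DC, D->C

  step 0 ⇒ step 1: CAC ⇒ DC·BA·DC
    A ↦ BA
    C ↦ DC
    B ↦ D  (constrained at step 1)
    D ↦ C  (constrained at step 1)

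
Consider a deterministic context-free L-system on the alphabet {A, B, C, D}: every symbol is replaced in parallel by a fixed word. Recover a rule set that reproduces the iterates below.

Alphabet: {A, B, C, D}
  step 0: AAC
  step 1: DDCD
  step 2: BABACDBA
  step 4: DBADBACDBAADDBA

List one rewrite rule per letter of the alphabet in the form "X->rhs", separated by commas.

  step 1 ⇒ step 2: DDCD ⇒ BA·BA·CD·BA
    C ↦ CD
    D ↦ BA
  step 0 ⇒ step 1: AAC ⇒ D·D·CD
    A ↦ D
    B ↦ A  (constrained at step 2)

A->D, B->A, C->CD, D->BA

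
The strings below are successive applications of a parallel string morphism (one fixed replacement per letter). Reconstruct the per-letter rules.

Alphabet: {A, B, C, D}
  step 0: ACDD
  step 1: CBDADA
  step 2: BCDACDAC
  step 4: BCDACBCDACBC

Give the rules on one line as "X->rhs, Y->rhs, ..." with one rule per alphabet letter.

  step 1 ⇒ step 2: CBDADA ⇒ B·C·DA·C·DA·C
    A ↦ C
    B ↦ C
    C ↦ B
    D ↦ DA

A->C, B->C, C->B, D->DA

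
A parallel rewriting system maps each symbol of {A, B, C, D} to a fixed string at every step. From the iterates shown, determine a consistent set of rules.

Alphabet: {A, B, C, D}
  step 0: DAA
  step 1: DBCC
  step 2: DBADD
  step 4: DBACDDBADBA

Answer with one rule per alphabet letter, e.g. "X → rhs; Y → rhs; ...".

  step 1 ⇒ step 2: DBCC ⇒ DB·A·D·D
    B ↦ A
    C ↦ D
    D ↦ DB
  step 0 ⇒ step 1: DAA ⇒ DB·C·C
    A ↦ C

A->C, B->A, C->D, D->DB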